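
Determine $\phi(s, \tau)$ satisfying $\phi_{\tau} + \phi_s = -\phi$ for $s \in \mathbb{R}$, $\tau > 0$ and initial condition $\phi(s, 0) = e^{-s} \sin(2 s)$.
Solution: Substitute $\phi = e^{-s}u$, i.e. $u = e^{s}\phi$.
By the product rule, $\phi_s = e^{-s}(u_s - u)$, $\phi_{\tau} = e^{-s}u_{\tau}$.
Substituting into the PDE and dividing by $e^{-s}$: $u_{\tau} + (u_s - u) = -u$.
The lower-order terms cancel, leaving the standard advection equation $u_{\tau} + u_s = 0$.
Initial data for $u$: $u(s,0) = e^{s}\phi(s,0) = \sin(2 s)$.
Solve for $u$:
  By method of characteristics (waves move right with speed 1):
  Along characteristics $s - \tau =$ const, $u$ is constant, so $u(s,\tau) = f(s - \tau)$ with $f = u( \cdot , 0)$.
Hence $u(s,\tau) = \sin(2 s - 2 \tau)$.
Transform back: $\phi(s,\tau) = e^{-s}u(s,\tau)$.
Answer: $\phi(s, \tau) = - e^{-s} \sin(2 \tau - 2 s)$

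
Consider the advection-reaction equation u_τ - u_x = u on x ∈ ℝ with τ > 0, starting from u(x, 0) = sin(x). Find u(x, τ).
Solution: Substitute u = exp(τ)w.
Then u_τ = exp(τ)(w_τ + w), u_x = exp(τ)w_x; substituting and dividing by exp(τ), the lower-order terms cancel: w_τ - w_x = 0 (standard advection equation).
Data for w: w(x,0) = u(x,0) = sin(x).
By characteristics (dx/dτ = -1), w(x,τ) = f(x + τ) with f = w(·, 0).
So w(x,τ) = sin(x + τ), and u(x,τ) = exp(τ)w(x,τ).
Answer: u(x, τ) = exp(τ)sin(x + τ)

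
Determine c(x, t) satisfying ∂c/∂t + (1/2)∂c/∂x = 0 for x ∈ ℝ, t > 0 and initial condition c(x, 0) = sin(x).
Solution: By method of characteristics (waves move right with speed 1/2):
Along characteristics x - (1/2)t = const, c is constant, so c(x,t) = f(x - (1/2)t) with f = c(·, 0).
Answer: c(x, t) = -sin(t/2 - x)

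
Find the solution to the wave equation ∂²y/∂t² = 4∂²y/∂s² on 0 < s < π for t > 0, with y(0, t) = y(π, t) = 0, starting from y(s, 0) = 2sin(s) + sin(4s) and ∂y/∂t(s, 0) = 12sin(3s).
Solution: Using separation of variables y = X(s)T(t):
Eigenfunctions: sin(ns), n = 1, 2, 3, ...
General solution: y(s, t) = Σ [A_n cos(2n t) + B_n sin(2n t)] sin(ns)
From y(s,0) = 2sin(s) + sin(4s): A_1=2, A_4=1. From y_t(s,0) = 12sin(3s), using y_t(s,0) = Σ ω_n B_n sin(ns) with ω_n = 2n: B_3 = 12/6 = 2.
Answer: y(s, t) = 2sin(s)cos(2t) + 2sin(3s)sin(6t) + sin(4s)cos(8t)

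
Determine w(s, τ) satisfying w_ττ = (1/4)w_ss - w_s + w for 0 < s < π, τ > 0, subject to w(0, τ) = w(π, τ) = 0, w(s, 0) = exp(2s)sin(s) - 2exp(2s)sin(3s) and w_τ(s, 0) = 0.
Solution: Substitute w = exp(2s)u.
Then w_s = exp(2s)(u_s + 2u), w_ss = exp(2s)(u_ss + 4u_s + 4u), w_ττ = exp(2s)u_ττ; substituting and dividing by exp(2s), the lower-order terms cancel: u_ττ = (1/4)u_ss (standard wave equation).
Data for u: u(s,0) = exp(-2s)w(s,0) = sin(s) - 2sin(3s); u_τ(s,0) = exp(-2s)w_τ(s,0) = 0. The boundary conditions carry over: u(0,τ) = u(π,τ) = 0.
Separating variables: u = Σ [A_n cos(ω_n τ) + B_n sin(ω_n τ)] sin(ns), ω_n = n/2. From ICs: A_1=1, A_3=-2.
So u(s,τ) = sin(s)cos(τ/2) - 2sin(3s)cos(3τ/2), and w(s,τ) = exp(2s)u(s,τ).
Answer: w(s, τ) = exp(2s)sin(s)cos(τ/2) - 2exp(2s)sin(3s)cos(3τ/2)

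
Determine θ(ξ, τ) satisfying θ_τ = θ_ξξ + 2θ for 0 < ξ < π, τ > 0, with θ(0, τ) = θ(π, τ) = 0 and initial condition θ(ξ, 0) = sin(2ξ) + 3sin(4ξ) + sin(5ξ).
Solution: Substitute θ = exp(2τ)u, i.e. u = exp(-2τ)θ.
By the product rule, θ_τ = exp(2τ)(u_τ + 2u), θ_ξξ = exp(2τ)u_ξξ.
Substituting into the PDE and dividing by exp(2τ): u_τ + 2u = u_ξξ + 2u.
The lower-order terms cancel, leaving the standard heat equation u_τ = u_ξξ.
Initial data for u: u(ξ,0) = θ(ξ,0) = sin(2ξ) + 3sin(4ξ) + sin(5ξ). The boundary conditions carry over: u(0,τ) = u(π,τ) = 0.
Solve for u:
  Using separation of variables u = X(ξ)G(τ):
  Eigenfunctions: sin(nξ), n = 1, 2, 3, ...
  General solution: u(ξ, τ) = Σ c_n sin(nξ) exp(-n² τ)
  Matching u(ξ,0) = sin(2ξ) + 3sin(4ξ) + sin(5ξ) term by term: c_2=1, c_4=3, c_5=1.
Hence u(ξ,τ) = exp(-4τ)sin(2ξ) + 3exp(-16τ)sin(4ξ) + exp(-25τ)sin(5ξ).
Transform back: θ(ξ,τ) = exp(2τ)u(ξ,τ).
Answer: θ(ξ, τ) = exp(-2τ)sin(2ξ) + 3exp(-14τ)sin(4ξ) + exp(-23τ)sin(5ξ)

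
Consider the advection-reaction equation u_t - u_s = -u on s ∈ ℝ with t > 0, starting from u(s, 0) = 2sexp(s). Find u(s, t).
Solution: Substitute u = exp(s)w, i.e. w = exp(-s)u.
By the product rule, u_s = exp(s)(w_s + w), u_t = exp(s)w_t.
Substituting into the PDE and dividing by exp(s): w_t - (w_s + w) = -w.
The lower-order terms cancel, leaving the standard advection equation w_t - w_s = 0.
Initial data for w: w(s,0) = exp(-s)u(s,0) = 2s.
Solve for w:
  By method of characteristics (waves move left with speed 1):
  Along characteristics s + t = const, w is constant, so w(s,t) = f(s + t) with f = w(·, 0).
Hence w(s,t) = 2s + 2t.
Transform back: u(s,t) = exp(s)w(s,t).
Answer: u(s, t) = 2sexp(s) + 2texp(s)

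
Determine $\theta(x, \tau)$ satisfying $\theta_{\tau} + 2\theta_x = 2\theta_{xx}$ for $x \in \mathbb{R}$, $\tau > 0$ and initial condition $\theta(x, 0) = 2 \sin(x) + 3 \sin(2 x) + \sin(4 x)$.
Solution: Moving frame: $\eta = x - 2\tau$, $\sigma = \tau$, $\theta = u(\eta,\sigma)$, so $\theta_{\tau} = u_{\sigma} - 2u_{\eta}$ and $\theta_{xx} = u_{\eta\eta}$.
Hence $\theta_{\tau} + 2\theta_x = u_{\sigma}$ and the PDE becomes the heat equation $u_{\sigma} = 2u_{\eta\eta}$ on $\eta \in \mathbb{R}$.
Initial data: $u(\eta,0) = \theta(\eta,0) = 2 \sin(\eta) + 3 \sin(2 \eta) + \sin(4 \eta)$. Each mode $\sin(n\eta)$ decays as $e^{-2n^2\sigma}$ on $\mathbb{R}$, so $u(\eta,\sigma) = \sum c_n e^{-2n^2\sigma} \sin(n\eta)$ with $c_1=2, c_2=3, c_4=1$: $u(\eta,\sigma) = 2 e^{-2 \sigma} \sin(\eta) + 3 e^{-8 \sigma} \sin(2 \eta) + e^{-32 \sigma} \sin(4 \eta)$.
Substituting back: $\theta(x,\tau) = u(x - 2\tau, \tau)$.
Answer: $\theta(x, \tau) = -2 e^{-2 \tau} \sin(2 \tau - x) - 3 e^{-8 \tau} \sin(4 \tau - 2 x) -  e^{-32 \tau} \sin(8 \tau - 4 x)$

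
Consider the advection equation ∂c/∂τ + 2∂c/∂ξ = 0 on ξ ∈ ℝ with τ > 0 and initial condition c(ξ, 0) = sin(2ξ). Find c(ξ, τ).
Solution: By characteristics (dξ/dτ = 2), c(ξ,τ) = f(ξ - 2τ) with f = c(·, 0).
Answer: c(ξ, τ) = sin(2ξ - 4τ)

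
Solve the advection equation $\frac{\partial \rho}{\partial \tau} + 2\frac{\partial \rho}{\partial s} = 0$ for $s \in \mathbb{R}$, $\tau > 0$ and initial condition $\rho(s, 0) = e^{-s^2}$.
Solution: By method of characteristics (waves move right with speed 2):
Along characteristics $s - 2\tau =$ const, $\rho$ is constant, so $\rho(s,\tau) = f(s - 2\tau)$ with $f = \rho( \cdot , 0)$.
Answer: $\rho(s, \tau) = e^{-(-2 \tau + s)^2}$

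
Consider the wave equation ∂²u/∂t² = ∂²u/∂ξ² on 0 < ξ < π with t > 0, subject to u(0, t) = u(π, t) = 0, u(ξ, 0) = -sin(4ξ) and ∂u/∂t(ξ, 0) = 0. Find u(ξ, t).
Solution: Separating variables: u = Σ [A_n cos(ω_n t) + B_n sin(ω_n t)] sin(nξ), ω_n = n. From ICs: A_4=-1.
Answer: u(ξ, t) = -sin(4ξ)cos(4t)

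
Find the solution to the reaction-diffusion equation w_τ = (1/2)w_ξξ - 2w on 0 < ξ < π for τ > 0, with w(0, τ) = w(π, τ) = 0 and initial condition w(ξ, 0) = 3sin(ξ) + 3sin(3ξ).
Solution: Substitute w = exp(-2τ)u.
Then w_τ = exp(-2τ)(u_τ - 2u), w_ξξ = exp(-2τ)u_ξξ; substituting and dividing by exp(-2τ), the lower-order terms cancel: u_τ = (1/2)u_ξξ (standard heat equation).
Data for u: u(ξ,0) = w(ξ,0) = 3sin(ξ) + 3sin(3ξ). The boundary conditions carry over: u(0,τ) = u(π,τ) = 0.
Separating variables: u = Σ c_n exp(-n²τ/2) sin(nξ). From u(ξ,0) = 3sin(ξ) + 3sin(3ξ): c_1=3, c_3=3.
So u(ξ,τ) = 3exp(-τ/2)sin(ξ) + 3exp(-9τ/2)sin(3ξ), and w(ξ,τ) = exp(-2τ)u(ξ,τ).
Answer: w(ξ, τ) = 3exp(-5τ/2)sin(ξ) + 3exp(-13τ/2)sin(3ξ)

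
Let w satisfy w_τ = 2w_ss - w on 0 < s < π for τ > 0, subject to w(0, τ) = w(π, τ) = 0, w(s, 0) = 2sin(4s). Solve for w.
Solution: Substitute w = exp(-τ)u, i.e. u = exp(τ)w.
By the product rule, w_τ = exp(-τ)(u_τ - u), w_ss = exp(-τ)u_ss.
Substituting into the PDE and dividing by exp(-τ): u_τ - u = 2u_ss - u.
The lower-order terms cancel, leaving the standard heat equation u_τ = 2u_ss.
Initial data for u: u(s,0) = w(s,0) = 2sin(4s). The boundary conditions carry over: u(0,τ) = u(π,τ) = 0.
Solve for u:
  Using separation of variables u = X(s)T(τ):
  Eigenfunctions: sin(ns), n = 1, 2, 3, ...
  General solution: u(s, τ) = Σ c_n sin(ns) exp(-2n² τ)
  Matching u(s,0) = 2sin(4s) term by term: c_4=2.
Hence u(s,τ) = 2exp(-32τ)sin(4s).
Transform back: w(s,τ) = exp(-τ)u(s,τ).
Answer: w(s, τ) = 2exp(-33τ)sin(4s)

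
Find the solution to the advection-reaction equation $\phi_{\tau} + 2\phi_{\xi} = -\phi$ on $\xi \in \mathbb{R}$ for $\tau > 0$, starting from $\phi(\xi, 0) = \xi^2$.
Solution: Substitute $\phi = e^{-\tau}u$.
Then $\phi_{\tau} = e^{-\tau}(u_{\tau} - u)$, $\phi_{\xi} = e^{-\tau}u_{\xi}$; substituting and dividing by $e^{-\tau}$, the lower-order terms cancel: $u_{\tau} + 2u_{\xi} = 0$ (standard advection equation).
Data for $u$: $u(\xi,0) = \phi(\xi,0) = \xi^2$.
By characteristics ($d\xi/d\tau = 2$), $u(\xi,\tau) = f(\xi - 2\tau)$ with $f = u( \cdot , 0)$.
So $u(\xi,\tau) = \xi^2 - 4 \xi \tau + 4 \tau^2$, and $\phi(\xi,\tau) = e^{-\tau}u(\xi,\tau)$.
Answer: $\phi(\xi, \tau) = 4 \tau^2 e^{-\tau} - 4 \tau \xi e^{-\tau} + \xi^2 e^{-\tau}$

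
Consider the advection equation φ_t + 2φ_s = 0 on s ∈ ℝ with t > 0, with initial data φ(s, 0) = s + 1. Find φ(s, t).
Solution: By characteristics (ds/dt = 2), φ(s,t) = f(s - 2t) with f = φ(·, 0).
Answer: φ(s, t) = s - 2t + 1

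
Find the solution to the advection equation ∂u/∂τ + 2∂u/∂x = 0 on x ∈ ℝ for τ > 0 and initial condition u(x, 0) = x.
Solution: By method of characteristics (waves move right with speed 2):
Along characteristics x - 2τ = const, u is constant, so u(x,τ) = f(x - 2τ) with f = u(·, 0).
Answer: u(x, τ) = x - 2τ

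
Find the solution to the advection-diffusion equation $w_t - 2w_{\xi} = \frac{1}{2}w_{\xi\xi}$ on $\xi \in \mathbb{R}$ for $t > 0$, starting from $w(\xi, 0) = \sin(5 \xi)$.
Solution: Moving frame: $\eta = \xi + 2t$, $\sigma = t$, $w = u(\eta,\sigma)$, so $w_t = u_{\sigma} + 2u_{\eta}$ and $w_{\xi\xi} = u_{\eta\eta}$.
Hence $w_t - 2w_{\xi} = u_{\sigma}$ and the PDE becomes the heat equation $u_{\sigma} = \frac{1}{2}u_{\eta\eta}$ on $\eta \in \mathbb{R}$.
Initial data: $u(\eta,0) = w(\eta,0) = \sin(5 \eta)$. Each mode $\sin(n\eta)$ decays as $e^{-n^2\sigma/2}$ on $\mathbb{R}$, so $u(\eta,\sigma) = \sum c_n e^{-n^2\sigma/2} \sin(n\eta)$ with $c_5=1$: $u(\eta,\sigma) = e^{-25 \sigma/2} \sin(5 \eta)$.
Substituting back: $w(\xi,t) = u(\xi + 2t, t)$.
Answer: $w(\xi, t) = e^{-25 t/2} \sin(5 \xi + 10 t)$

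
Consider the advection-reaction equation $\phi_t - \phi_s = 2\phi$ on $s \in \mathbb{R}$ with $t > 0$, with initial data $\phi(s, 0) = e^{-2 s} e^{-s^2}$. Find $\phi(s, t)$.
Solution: Substitute $\phi = e^{-2s}u$, i.e. $u = e^{2s}\phi$.
By the product rule, $\phi_s = e^{-2s}(u_s - 2u)$, $\phi_t = e^{-2s}u_t$.
Substituting into the PDE and dividing by $e^{-2s}$: $u_t - (u_s - 2u) = 2u$.
The lower-order terms cancel, leaving the standard advection equation $u_t - u_s = 0$.
Initial data for $u$: $u(s,0) = e^{2s}\phi(s,0) = e^{-s^2}$.
Solve for $u$:
  By method of characteristics (waves move left with speed 1):
  Along characteristics $s + t =$ const, $u$ is constant, so $u(s,t) = f(s + t)$ with $f = u( \cdot , 0)$.
Hence $u(s,t) = e^{-(s + t)^2}$.
Transform back: $\phi(s,t) = e^{-2s}u(s,t)$.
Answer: $\phi(s, t) = e^{-2 s} e^{-(s + t)^2}$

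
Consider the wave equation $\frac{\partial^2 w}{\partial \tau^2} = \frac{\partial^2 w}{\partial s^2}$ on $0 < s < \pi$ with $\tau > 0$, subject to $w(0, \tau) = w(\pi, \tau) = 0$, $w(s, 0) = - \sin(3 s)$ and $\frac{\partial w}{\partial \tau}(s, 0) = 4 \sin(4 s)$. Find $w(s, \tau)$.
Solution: Using separation of variables $w = X(s)T(\tau)$:
Eigenfunctions: $\sin(ns)$, $n = 1, 2, 3, \ldots$
General solution: $w(s, \tau) = \sum [A_n \cos(n \tau) + B_n \sin(n \tau)] \sin(ns)$
From $w(s,0) = - \sin(3 s)$: $A_3=-1$. From $w_{\tau}(s,0) = 4 \sin(4 s)$, using $w_{\tau}(s,0) = \sum \omega_n B_n \sin(ns)$ with $\omega_n = n$: $B_4 = 4/4 = 1$.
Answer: $w(s, \tau) = \sin(4 \tau) \sin(4 s) -  \sin(3 s) \cos(3 \tau)$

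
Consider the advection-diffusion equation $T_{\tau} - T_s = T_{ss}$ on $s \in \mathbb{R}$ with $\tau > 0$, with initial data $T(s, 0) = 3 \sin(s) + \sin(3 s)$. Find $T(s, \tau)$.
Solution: Change to a moving frame: let $\eta = s + \tau$, $\sigma = \tau$ and write $T(s,\tau) = u(\eta,\sigma)$.
By the chain rule $T_{\tau} = u_{\sigma} + u_{\eta}$, $T_s = u_{\eta}$, $T_{ss} = u_{\eta\eta}$.
Then $T_{\tau} - T_s = u_{\sigma}$: the advection term cancels and the PDE becomes the heat equation $u_{\sigma} = u_{\eta\eta}$ on $\eta \in \mathbb{R}$.
Initial data: $u(\eta,0) = T(\eta,0) = 3 \sin(\eta) + \sin(3 \eta)$.
On $\eta \in \mathbb{R}$ each mode satisfies $(\sin(n\eta))'' = -n^2 \sin(n\eta)$, so $e^{-n^2\sigma} \sin(n\eta)$ solves the heat equation; by superposition $u(\eta,\sigma) = \sum c_n e^{-n^2\sigma} \sin(n\eta)$.
Reading off the coefficients: $c_1=3, c_3=1$, so $u(\eta,\sigma) = 3 e^{-\sigma} \sin(\eta) + e^{-9 \sigma} \sin(3 \eta)$.
Substituting back $\eta = s + \tau$, $\sigma = \tau$: $T(s,\tau) = u(s + \tau, \tau)$.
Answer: $T(s, \tau) = 3 e^{-\tau} \sin(\tau + s) + e^{-9 \tau} \sin(3 \tau + 3 s)$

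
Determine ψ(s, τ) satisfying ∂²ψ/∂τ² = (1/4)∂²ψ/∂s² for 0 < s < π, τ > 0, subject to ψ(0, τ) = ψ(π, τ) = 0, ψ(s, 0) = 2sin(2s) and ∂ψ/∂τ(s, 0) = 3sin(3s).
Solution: Separating variables: ψ = Σ [A_n cos(ω_n τ) + B_n sin(ω_n τ)] sin(ns), ω_n = n/2. From ICs (B_n = velocity coefficient / ω_n): A_2=2, B_3=2.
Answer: ψ(s, τ) = 2sin(2s)cos(τ) + 2sin(3s)sin(3τ/2)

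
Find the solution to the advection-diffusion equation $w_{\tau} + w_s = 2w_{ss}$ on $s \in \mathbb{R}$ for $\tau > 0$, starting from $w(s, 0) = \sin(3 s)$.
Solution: Moving frame: $\eta = s - \tau$, $\sigma = \tau$, $w = u(\eta,\sigma)$, so $w_{\tau} = u_{\sigma} - u_{\eta}$ and $w_{ss} = u_{\eta\eta}$.
Hence $w_{\tau} + w_s = u_{\sigma}$ and the PDE becomes the heat equation $u_{\sigma} = 2u_{\eta\eta}$ on $\eta \in \mathbb{R}$.
Initial data: $u(\eta,0) = w(\eta,0) = \sin(3 \eta)$. Each mode $\sin(n\eta)$ decays as $e^{-2n^2\sigma}$ on $\mathbb{R}$, so $u(\eta,\sigma) = \sum c_n e^{-2n^2\sigma} \sin(n\eta)$ with $c_3=1$: $u(\eta,\sigma) = e^{-18 \sigma} \sin(3 \eta)$.
Substituting back: $w(s,\tau) = u(s - \tau, \tau)$.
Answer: $w(s, \tau) = - e^{-18 \tau} \sin(3 \tau - 3 s)$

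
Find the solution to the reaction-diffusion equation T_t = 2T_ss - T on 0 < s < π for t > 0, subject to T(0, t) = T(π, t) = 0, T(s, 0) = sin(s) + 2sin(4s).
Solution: Substitute T = exp(-t)u, i.e. u = exp(t)T.
By the product rule, T_t = exp(-t)(u_t - u), T_ss = exp(-t)u_ss.
Substituting into the PDE and dividing by exp(-t): u_t - u = 2u_ss - u.
The lower-order terms cancel, leaving the standard heat equation u_t = 2u_ss.
Initial data for u: u(s,0) = T(s,0) = sin(s) + 2sin(4s). The boundary conditions carry over: u(0,t) = u(π,t) = 0.
Solve for u:
  Using separation of variables u = X(s)G(t):
  Eigenfunctions: sin(ns), n = 1, 2, 3, ...
  General solution: u(s, t) = Σ c_n sin(ns) exp(-2n² t)
  Matching u(s,0) = sin(s) + 2sin(4s) term by term: c_1=1, c_4=2.
Hence u(s,t) = exp(-2t)sin(s) + 2exp(-32t)sin(4s).
Transform back: T(s,t) = exp(-t)u(s,t).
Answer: T(s, t) = exp(-3t)sin(s) + 2exp(-33t)sin(4s)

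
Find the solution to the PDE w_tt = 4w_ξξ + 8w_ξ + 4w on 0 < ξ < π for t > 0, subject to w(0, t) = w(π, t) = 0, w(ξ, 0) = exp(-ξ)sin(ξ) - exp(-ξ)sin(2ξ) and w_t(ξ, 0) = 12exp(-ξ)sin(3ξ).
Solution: Substitute w = exp(-ξ)u.
Then w_ξ = exp(-ξ)(u_ξ - u), w_ξξ = exp(-ξ)(u_ξξ - 2u_ξ + u), w_tt = exp(-ξ)u_tt; substituting and dividing by exp(-ξ), the lower-order terms cancel: u_tt = 4u_ξξ (standard wave equation).
Data for u: u(ξ,0) = exp(ξ)w(ξ,0) = sin(ξ) - sin(2ξ); u_t(ξ,0) = exp(ξ)w_t(ξ,0) = 12sin(3ξ). The boundary conditions carry over: u(0,t) = u(π,t) = 0.
Separating variables: u = Σ [A_n cos(ω_n t) + B_n sin(ω_n t)] sin(nξ), ω_n = 2n. From ICs (B_n = velocity coefficient / ω_n): A_1=1, A_2=-1, B_3=2.
So u(ξ,t) = 2sin(6t)sin(3ξ) + sin(ξ)cos(2t) - sin(2ξ)cos(4t), and w(ξ,t) = exp(-ξ)u(ξ,t).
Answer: w(ξ, t) = 2exp(-ξ)sin(6t)sin(3ξ) + exp(-ξ)sin(ξ)cos(2t) - exp(-ξ)sin(2ξ)cos(4t)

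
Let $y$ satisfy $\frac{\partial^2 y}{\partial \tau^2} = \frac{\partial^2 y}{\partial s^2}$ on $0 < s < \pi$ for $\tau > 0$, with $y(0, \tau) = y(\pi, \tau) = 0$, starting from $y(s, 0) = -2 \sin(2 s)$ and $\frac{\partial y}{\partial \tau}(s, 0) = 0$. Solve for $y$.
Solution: Separating variables: $y = \sum [A_n \cos(\omega_n \tau) + B_n \sin(\omega_n \tau)] \sin(ns)$, $\omega_n = n$. From ICs: $A_2=-2$.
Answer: $y(s, \tau) = -2 \sin(2 s) \cos(2 \tau)$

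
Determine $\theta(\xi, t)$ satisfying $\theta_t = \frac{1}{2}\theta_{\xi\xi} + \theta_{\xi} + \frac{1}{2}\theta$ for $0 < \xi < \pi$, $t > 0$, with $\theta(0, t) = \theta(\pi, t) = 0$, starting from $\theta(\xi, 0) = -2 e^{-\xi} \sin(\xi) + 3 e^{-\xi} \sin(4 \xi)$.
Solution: Substitute $\theta = e^{-\xi}u$, i.e. $u = e^{\xi}\theta$.
By the product rule, $\theta_{\xi} = e^{-\xi}(u_{\xi} - u)$, $\theta_{\xi\xi} = e^{-\xi}(u_{\xi\xi} - 2u_{\xi} + u)$, $\theta_t = e^{-\xi}u_t$.
Substituting into the PDE and dividing by $e^{-\xi}$: $u_t = \frac{1}{2}(u_{\xi\xi} - 2u_{\xi} + u) + (u_{\xi} - u) + \frac{1}{2}u$.
The lower-order terms cancel, leaving the standard heat equation $u_t = \frac{1}{2}u_{\xi\xi}$.
Initial data for $u$: $u(\xi,0) = e^{\xi}\theta(\xi,0) = -2 \sin(\xi) + 3 \sin(4 \xi)$. The boundary conditions carry over: $u(0,t) = u(\pi,t) = 0$.
Solve for $u$:
  Using separation of variables $u = X(\xi)G(t)$:
  Eigenfunctions: $\sin(n\xi)$, $n = 1, 2, 3, \ldots$
  General solution: $u(\xi, t) = \sum c_n \sin(n\xi) e^{-n^2 t/2}$
  Matching $u(\xi,0) = -2 \sin(\xi) + 3 \sin(4 \xi)$ term by term: $c_1=-2, c_4=3$.
Hence $u(\xi,t) = 3 e^{-8 t} \sin(4 \xi) - 2 e^{-t/2} \sin(\xi)$.
Transform back: $\theta(\xi,t) = e^{-\xi}u(\xi,t)$.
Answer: $\theta(\xi, t) = 3 e^{-\xi} e^{-8 t} \sin(4 \xi) - 2 e^{-\xi} e^{-t/2} \sin(\xi)$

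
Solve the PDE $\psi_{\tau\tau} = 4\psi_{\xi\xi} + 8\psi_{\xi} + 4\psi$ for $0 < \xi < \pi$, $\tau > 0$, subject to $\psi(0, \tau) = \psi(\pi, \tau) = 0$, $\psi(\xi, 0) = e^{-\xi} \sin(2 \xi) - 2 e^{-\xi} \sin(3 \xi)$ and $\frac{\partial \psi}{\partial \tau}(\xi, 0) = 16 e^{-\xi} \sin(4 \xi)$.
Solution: Substitute $\psi = e^{-\xi}u$.
Then $\psi_{\xi} = e^{-\xi}(u_{\xi} - u)$, $\psi_{\xi\xi} = e^{-\xi}(u_{\xi\xi} - 2u_{\xi} + u)$, $\psi_{\tau\tau} = e^{-\xi}u_{\tau\tau}$; substituting and dividing by $e^{-\xi}$, the lower-order terms cancel: $u_{\tau\tau} = 4u_{\xi\xi}$ (standard wave equation).
Data for $u$: $u(\xi,0) = e^{\xi}\psi(\xi,0) = \sin(2 \xi) - 2 \sin(3 \xi)$; $u_{\tau}(\xi,0) = e^{\xi}\psi_{\tau}(\xi,0) = 16 \sin(4 \xi)$. The boundary conditions carry over: $u(0,\tau) = u(\pi,\tau) = 0$.
Separating variables: $u = \sum [A_n \cos(\omega_n \tau) + B_n \sin(\omega_n \tau)] \sin(n\xi)$, $\omega_n = 2n$. From ICs ($B_n$ = velocity coefficient / $\omega_n$): $A_2=1, A_3=-2, B_4=2$.
So $u(\xi,\tau) = \sin(2 \xi) \cos(4 \tau) - 2 \sin(3 \xi) \cos(6 \tau) + 2 \sin(4 \xi) \sin(8 \tau)$, and $\psi(\xi,\tau) = e^{-\xi}u(\xi,\tau)$.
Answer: $\psi(\xi, \tau) = 2 e^{-\xi} \sin(8 \tau) \sin(4 \xi) + e^{-\xi} \sin(2 \xi) \cos(4 \tau) - 2 e^{-\xi} \sin(3 \xi) \cos(6 \tau)$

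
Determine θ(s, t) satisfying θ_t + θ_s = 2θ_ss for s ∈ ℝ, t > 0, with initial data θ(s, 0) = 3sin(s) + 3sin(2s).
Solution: Moving frame: η = s - t, σ = t, θ = u(η,σ), so θ_t = u_σ - u_η and θ_ss = u_ηη.
Hence θ_t + θ_s = u_σ and the PDE becomes the heat equation u_σ = 2u_ηη on η ∈ ℝ.
Initial data: u(η,0) = θ(η,0) = 3sin(η) + 3sin(2η). Each mode sin(nη) decays as exp(-2n²σ) on ℝ, so u(η,σ) = Σ c_n exp(-2n²σ) sin(nη) with c_1=3, c_2=3: u(η,σ) = 3exp(-2σ)sin(η) + 3exp(-8σ)sin(2η).
Substituting back: θ(s,t) = u(s - t, t).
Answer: θ(s, t) = 3exp(-2t)sin(s - t) + 3exp(-8t)sin(2s - 2t)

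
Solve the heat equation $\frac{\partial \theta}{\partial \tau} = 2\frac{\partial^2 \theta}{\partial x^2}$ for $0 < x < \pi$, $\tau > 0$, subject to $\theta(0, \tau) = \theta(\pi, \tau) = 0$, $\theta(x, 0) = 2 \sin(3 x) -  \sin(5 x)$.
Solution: Using separation of variables $\theta = X(x)G(\tau)$:
Eigenfunctions: $\sin(nx)$, $n = 1, 2, 3, \ldots$
General solution: $\theta(x, \tau) = \sum c_n \sin(nx) e^{-2n^2 \tau}$
Matching $\theta(x,0) = 2 \sin(3 x) - \sin(5 x)$ term by term: $c_3=2, c_5=-1$.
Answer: $\theta(x, \tau) = 2 e^{-18 \tau} \sin(3 x) -  e^{-50 \tau} \sin(5 x)$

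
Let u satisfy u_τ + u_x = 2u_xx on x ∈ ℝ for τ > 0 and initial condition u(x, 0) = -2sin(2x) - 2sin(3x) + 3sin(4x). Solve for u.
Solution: Change to a moving frame: let η = x - τ, σ = τ and write u(x,τ) = w(η,σ).
By the chain rule u_τ = w_σ - w_η, u_x = w_η, u_xx = w_ηη.
Then u_τ + u_x = w_σ: the advection term cancels and the PDE becomes the heat equation w_σ = 2w_ηη on η ∈ ℝ.
Initial data: w(η,0) = u(η,0) = -2sin(2η) - 2sin(3η) + 3sin(4η).
On η ∈ ℝ each mode satisfies (sin(nη))″ = -n² sin(nη), so exp(-2n²σ) sin(nη) solves the heat equation; by superposition w(η,σ) = Σ c_n exp(-2n²σ) sin(nη).
Reading off the coefficients: c_2=-2, c_3=-2, c_4=3, so w(η,σ) = -2exp(-8σ)sin(2η) - 2exp(-18σ)sin(3η) + 3exp(-32σ)sin(4η).
Substituting back η = x - τ, σ = τ: u(x,τ) = w(x - τ, τ).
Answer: u(x, τ) = -2exp(-8τ)sin(2x - 2τ) - 2exp(-18τ)sin(3x - 3τ) + 3exp(-32τ)sin(4x - 4τ)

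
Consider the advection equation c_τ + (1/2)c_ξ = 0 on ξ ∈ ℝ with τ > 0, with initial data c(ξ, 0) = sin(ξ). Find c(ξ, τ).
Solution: By characteristics (dξ/dτ = 1/2), c(ξ,τ) = f(ξ - (1/2)τ) with f = c(·, 0).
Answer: c(ξ, τ) = sin(ξ - τ/2)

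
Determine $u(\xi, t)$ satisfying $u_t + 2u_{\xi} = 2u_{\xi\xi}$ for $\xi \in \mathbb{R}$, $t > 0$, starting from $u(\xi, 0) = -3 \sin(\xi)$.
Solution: Moving frame: $\eta = \xi - 2t$, $\sigma = t$, $u = w(\eta,\sigma)$, so $u_t = w_{\sigma} - 2w_{\eta}$ and $u_{\xi\xi} = w_{\eta\eta}$.
Hence $u_t + 2u_{\xi} = w_{\sigma}$ and the PDE becomes the heat equation $w_{\sigma} = 2w_{\eta\eta}$ on $\eta \in \mathbb{R}$.
Initial data: $w(\eta,0) = u(\eta,0) = -3 \sin(\eta)$. Each mode $\sin(n\eta)$ decays as $e^{-2n^2\sigma}$ on $\mathbb{R}$, so $w(\eta,\sigma) = \sum c_n e^{-2n^2\sigma} \sin(n\eta)$ with $c_1=-3$: $w(\eta,\sigma) = -3 e^{-2 \sigma} \sin(\eta)$.
Substituting back: $u(\xi,t) = w(\xi - 2t, t)$.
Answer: $u(\xi, t) = -3 e^{-2 t} \sin(\xi - 2 t)$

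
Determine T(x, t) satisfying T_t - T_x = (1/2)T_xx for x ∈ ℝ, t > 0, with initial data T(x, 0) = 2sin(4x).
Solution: Moving frame: η = x + t, σ = t, T = u(η,σ), so T_t = u_σ + u_η and T_xx = u_ηη.
Hence T_t - T_x = u_σ and the PDE becomes the heat equation u_σ = (1/2)u_ηη on η ∈ ℝ.
Initial data: u(η,0) = T(η,0) = 2sin(4η). Each mode sin(nη) decays as exp(-n²σ/2) on ℝ, so u(η,σ) = Σ c_n exp(-n²σ/2) sin(nη) with c_4=2: u(η,σ) = 2exp(-8σ)sin(4η).
Substituting back: T(x,t) = u(x + t, t).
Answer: T(x, t) = 2exp(-8t)sin(4t + 4x)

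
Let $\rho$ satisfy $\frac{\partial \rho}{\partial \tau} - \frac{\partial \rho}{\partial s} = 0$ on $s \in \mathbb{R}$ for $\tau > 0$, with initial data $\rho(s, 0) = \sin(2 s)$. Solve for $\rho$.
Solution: By characteristics ($ds/d\tau = -1$), $\rho(s,\tau) = f(s + \tau)$ with $f = \rho( \cdot , 0)$.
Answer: $\rho(s, \tau) = \sin(2 \tau + 2 s)$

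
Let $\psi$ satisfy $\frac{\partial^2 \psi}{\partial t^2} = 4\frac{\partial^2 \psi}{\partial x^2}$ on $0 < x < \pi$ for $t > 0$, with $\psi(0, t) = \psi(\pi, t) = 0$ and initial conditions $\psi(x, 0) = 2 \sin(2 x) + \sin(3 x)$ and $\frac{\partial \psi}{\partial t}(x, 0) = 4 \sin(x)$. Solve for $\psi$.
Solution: Separating variables: $\psi = \sum [A_n \cos(\omega_n t) + B_n \sin(\omega_n t)] \sin(nx)$, $\omega_n = 2n$. From ICs ($B_n$ = velocity coefficient / $\omega_n$): $A_2=2, A_3=1, B_1=2$.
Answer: $\psi(x, t) = 2 \sin(2 t) \sin(x) + 2 \sin(2 x) \cos(4 t) + \sin(3 x) \cos(6 t)$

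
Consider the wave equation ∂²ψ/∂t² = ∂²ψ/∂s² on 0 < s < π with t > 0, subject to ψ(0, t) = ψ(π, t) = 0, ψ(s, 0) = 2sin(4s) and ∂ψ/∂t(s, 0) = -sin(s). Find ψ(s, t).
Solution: Using separation of variables ψ = X(s)T(t):
Eigenfunctions: sin(ns), n = 1, 2, 3, ...
General solution: ψ(s, t) = Σ [A_n cos(n t) + B_n sin(n t)] sin(ns)
From ψ(s,0) = 2sin(4s): A_4=2. From ψ_t(s,0) = -sin(s), using ψ_t(s,0) = Σ ω_n B_n sin(ns) with ω_n = n: B_1 = (-1)/1 = -1.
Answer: ψ(s, t) = -sin(s)sin(t) + 2sin(4s)cos(4t)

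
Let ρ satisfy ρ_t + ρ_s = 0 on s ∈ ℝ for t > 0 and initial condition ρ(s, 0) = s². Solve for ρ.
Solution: By characteristics (ds/dt = 1), ρ(s,t) = f(s - t) with f = ρ(·, 0).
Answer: ρ(s, t) = s² - 2st + t²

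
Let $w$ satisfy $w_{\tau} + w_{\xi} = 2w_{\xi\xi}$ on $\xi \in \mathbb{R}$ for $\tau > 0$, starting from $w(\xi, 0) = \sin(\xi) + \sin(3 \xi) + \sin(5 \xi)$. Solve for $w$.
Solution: Moving frame: $\eta = \xi - \tau$, $\sigma = \tau$, $w = u(\eta,\sigma)$, so $w_{\tau} = u_{\sigma} - u_{\eta}$ and $w_{\xi\xi} = u_{\eta\eta}$.
Hence $w_{\tau} + w_{\xi} = u_{\sigma}$ and the PDE becomes the heat equation $u_{\sigma} = 2u_{\eta\eta}$ on $\eta \in \mathbb{R}$.
Initial data: $u(\eta,0) = w(\eta,0) = \sin(\eta) + \sin(3 \eta) + \sin(5 \eta)$. Each mode $\sin(n\eta)$ decays as $e^{-2n^2\sigma}$ on $\mathbb{R}$, so $u(\eta,\sigma) = \sum c_n e^{-2n^2\sigma} \sin(n\eta)$ with $c_1=1, c_3=1, c_5=1$: $u(\eta,\sigma) = e^{-2 \sigma} \sin(\eta) + e^{-18 \sigma} \sin(3 \eta) + e^{-50 \sigma} \sin(5 \eta)$.
Substituting back: $w(\xi,\tau) = u(\xi - \tau, \tau)$.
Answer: $w(\xi, \tau) = - e^{-2 \tau} \sin(\tau - \xi) -  e^{-18 \tau} \sin(3 \tau - 3 \xi) -  e^{-50 \tau} \sin(5 \tau - 5 \xi)$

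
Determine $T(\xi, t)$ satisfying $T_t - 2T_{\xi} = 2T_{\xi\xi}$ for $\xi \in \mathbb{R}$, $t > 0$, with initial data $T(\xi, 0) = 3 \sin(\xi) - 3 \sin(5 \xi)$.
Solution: Moving frame: $\eta = \xi + 2t$, $\sigma = t$, $T = u(\eta,\sigma)$, so $T_t = u_{\sigma} + 2u_{\eta}$ and $T_{\xi\xi} = u_{\eta\eta}$.
Hence $T_t - 2T_{\xi} = u_{\sigma}$ and the PDE becomes the heat equation $u_{\sigma} = 2u_{\eta\eta}$ on $\eta \in \mathbb{R}$.
Initial data: $u(\eta,0) = T(\eta,0) = 3 \sin(\eta) - 3 \sin(5 \eta)$. Each mode $\sin(n\eta)$ decays as $e^{-2n^2\sigma}$ on $\mathbb{R}$, so $u(\eta,\sigma) = \sum c_n e^{-2n^2\sigma} \sin(n\eta)$ with $c_1=3, c_5=-3$: $u(\eta,\sigma) = 3 e^{-2 \sigma} \sin(\eta) - 3 e^{-50 \sigma} \sin(5 \eta)$.
Substituting back: $T(\xi,t) = u(\xi + 2t, t)$.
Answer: $T(\xi, t) = 3 e^{-2 t} \sin(\xi + 2 t) - 3 e^{-50 t} \sin(5 \xi + 10 t)$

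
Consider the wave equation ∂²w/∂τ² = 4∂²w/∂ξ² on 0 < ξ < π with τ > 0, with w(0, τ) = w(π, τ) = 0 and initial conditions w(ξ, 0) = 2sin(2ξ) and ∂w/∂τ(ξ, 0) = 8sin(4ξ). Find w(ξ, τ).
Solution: Using separation of variables w = X(ξ)T(τ):
Eigenfunctions: sin(nξ), n = 1, 2, 3, ...
General solution: w(ξ, τ) = Σ [A_n cos(2n τ) + B_n sin(2n τ)] sin(nξ)
From w(ξ,0) = 2sin(2ξ): A_2=2. From w_τ(ξ,0) = 8sin(4ξ), using w_τ(ξ,0) = Σ ω_n B_n sin(nξ) with ω_n = 2n: B_4 = 8/8 = 1.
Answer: w(ξ, τ) = 2sin(2ξ)cos(4τ) + sin(4ξ)sin(8τ)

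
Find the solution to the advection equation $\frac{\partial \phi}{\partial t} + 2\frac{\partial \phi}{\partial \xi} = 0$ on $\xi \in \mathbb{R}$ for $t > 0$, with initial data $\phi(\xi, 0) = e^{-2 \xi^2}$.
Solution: By characteristics ($d\xi/dt = 2$), $\phi(\xi,t) = f(\xi - 2t)$ with $f = \phi( \cdot , 0)$.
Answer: $\phi(\xi, t) = e^{-2 (\xi - 2 t)^2}$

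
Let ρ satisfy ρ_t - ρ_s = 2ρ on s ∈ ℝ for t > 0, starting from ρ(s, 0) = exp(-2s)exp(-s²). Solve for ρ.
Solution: Substitute ρ = exp(-2s)u.
Then ρ_s = exp(-2s)(u_s - 2u), ρ_t = exp(-2s)u_t; substituting and dividing by exp(-2s), the lower-order terms cancel: u_t - u_s = 0 (standard advection equation).
Data for u: u(s,0) = exp(2s)ρ(s,0) = exp(-s²).
By characteristics (ds/dt = -1), u(s,t) = f(s + t) with f = u(·, 0).
So u(s,t) = exp(-(s + t)²), and ρ(s,t) = exp(-2s)u(s,t).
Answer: ρ(s, t) = exp(-2s)exp(-(s + t)²)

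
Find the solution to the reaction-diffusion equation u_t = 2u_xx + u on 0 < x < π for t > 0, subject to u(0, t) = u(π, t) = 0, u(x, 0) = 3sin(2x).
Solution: Substitute u = exp(t)w, i.e. w = exp(-t)u.
By the product rule, u_t = exp(t)(w_t + w), u_xx = exp(t)w_xx.
Substituting into the PDE and dividing by exp(t): w_t + w = 2w_xx + w.
The lower-order terms cancel, leaving the standard heat equation w_t = 2w_xx.
Initial data for w: w(x,0) = u(x,0) = 3sin(2x). The boundary conditions carry over: w(0,t) = w(π,t) = 0.
Solve for w:
  Using separation of variables w = X(x)T(t):
  Eigenfunctions: sin(nx), n = 1, 2, 3, ...
  General solution: w(x, t) = Σ c_n sin(nx) exp(-2n² t)
  Matching w(x,0) = 3sin(2x) term by term: c_2=3.
Hence w(x,t) = 3exp(-8t)sin(2x).
Transform back: u(x,t) = exp(t)w(x,t).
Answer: u(x, t) = 3exp(-7t)sin(2x)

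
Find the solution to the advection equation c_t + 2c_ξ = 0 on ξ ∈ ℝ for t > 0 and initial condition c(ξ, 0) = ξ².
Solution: By characteristics (dξ/dt = 2), c(ξ,t) = f(ξ - 2t) with f = c(·, 0).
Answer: c(ξ, t) = 4t² - 4tξ + ξ²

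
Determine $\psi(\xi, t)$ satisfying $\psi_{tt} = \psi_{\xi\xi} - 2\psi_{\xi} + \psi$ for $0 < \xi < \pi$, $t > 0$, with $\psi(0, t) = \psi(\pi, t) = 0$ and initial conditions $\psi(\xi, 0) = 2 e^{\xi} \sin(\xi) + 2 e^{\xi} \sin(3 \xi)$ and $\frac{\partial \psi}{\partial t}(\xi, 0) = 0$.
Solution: Substitute $\psi = e^{\xi}u$, i.e. $u = e^{-\xi}\psi$.
By the product rule, $\psi_{\xi} = e^{\xi}(u_{\xi} + u)$, $\psi_{\xi\xi} = e^{\xi}(u_{\xi\xi} + 2u_{\xi} + u)$, $\psi_{tt} = e^{\xi}u_{tt}$.
Substituting into the PDE and dividing by $e^{\xi}$: $u_{tt} = (u_{\xi\xi} + 2u_{\xi} + u) - 2(u_{\xi} + u) + u$.
The lower-order terms cancel, leaving the standard wave equation $u_{tt} = u_{\xi\xi}$.
Initial data for $u$: $u(\xi,0) = e^{-\xi}\psi(\xi,0) = 2 \sin(\xi) + 2 \sin(3 \xi)$; $u_t(\xi,0) = e^{-\xi}\psi_t(\xi,0) = 0$. The boundary conditions carry over: $u(0,t) = u(\pi,t) = 0$.
Solve for $u$:
  Using separation of variables $u = X(\xi)T(t)$:
  Eigenfunctions: $\sin(n\xi)$, $n = 1, 2, 3, \ldots$
  General solution: $u(\xi, t) = \sum [A_n \cos(n t) + B_n \sin(n t)] \sin(n\xi)$
  From $u(\xi,0) = 2 \sin(\xi) + 2 \sin(3 \xi)$: $A_1=2, A_3=2$. From $u_t(\xi,0) = 0$: all $B_n = 0$.
Hence $u(\xi,t) = 2 \sin(\xi) \cos(t) + 2 \sin(3 \xi) \cos(3 t)$.
Transform back: $\psi(\xi,t) = e^{\xi}u(\xi,t)$.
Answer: $\psi(\xi, t) = 2 e^{\xi} \sin(\xi) \cos(t) + 2 e^{\xi} \sin(3 \xi) \cos(3 t)$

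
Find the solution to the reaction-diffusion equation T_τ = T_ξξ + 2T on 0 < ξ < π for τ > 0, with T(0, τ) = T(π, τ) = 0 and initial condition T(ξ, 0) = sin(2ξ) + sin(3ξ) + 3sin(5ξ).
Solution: Substitute T = exp(2τ)u, i.e. u = exp(-2τ)T.
By the product rule, T_τ = exp(2τ)(u_τ + 2u), T_ξξ = exp(2τ)u_ξξ.
Substituting into the PDE and dividing by exp(2τ): u_τ + 2u = u_ξξ + 2u.
The lower-order terms cancel, leaving the standard heat equation u_τ = u_ξξ.
Initial data for u: u(ξ,0) = T(ξ,0) = sin(2ξ) + sin(3ξ) + 3sin(5ξ). The boundary conditions carry over: u(0,τ) = u(π,τ) = 0.
Solve for u:
  Using separation of variables u = X(ξ)G(τ):
  Eigenfunctions: sin(nξ), n = 1, 2, 3, ...
  General solution: u(ξ, τ) = Σ c_n sin(nξ) exp(-n² τ)
  Matching u(ξ,0) = sin(2ξ) + sin(3ξ) + 3sin(5ξ) term by term: c_2=1, c_3=1, c_5=3.
Hence u(ξ,τ) = exp(-4τ)sin(2ξ) + exp(-9τ)sin(3ξ) + 3exp(-25τ)sin(5ξ).
Transform back: T(ξ,τ) = exp(2τ)u(ξ,τ).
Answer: T(ξ, τ) = exp(-2τ)sin(2ξ) + exp(-7τ)sin(3ξ) + 3exp(-23τ)sin(5ξ)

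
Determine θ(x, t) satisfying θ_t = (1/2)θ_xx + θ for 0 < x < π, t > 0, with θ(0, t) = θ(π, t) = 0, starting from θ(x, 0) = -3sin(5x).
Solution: Substitute θ = exp(t)u.
Then θ_t = exp(t)(u_t + u), θ_xx = exp(t)u_xx; substituting and dividing by exp(t), the lower-order terms cancel: u_t = (1/2)u_xx (standard heat equation).
Data for u: u(x,0) = θ(x,0) = -3sin(5x). The boundary conditions carry over: u(0,t) = u(π,t) = 0.
Separating variables: u = Σ c_n exp(-n²t/2) sin(nx). From u(x,0) = -3sin(5x): c_5=-3.
So u(x,t) = -3exp(-25t/2)sin(5x), and θ(x,t) = exp(t)u(x,t).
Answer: θ(x, t) = -3exp(-23t/2)sin(5x)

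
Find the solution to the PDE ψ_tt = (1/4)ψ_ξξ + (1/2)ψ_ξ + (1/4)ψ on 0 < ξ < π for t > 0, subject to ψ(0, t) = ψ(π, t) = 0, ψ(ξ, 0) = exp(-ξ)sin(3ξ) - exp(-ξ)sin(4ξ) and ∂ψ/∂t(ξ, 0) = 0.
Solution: Substitute ψ = exp(-ξ)u.
Then ψ_ξ = exp(-ξ)(u_ξ - u), ψ_ξξ = exp(-ξ)(u_ξξ - 2u_ξ + u), ψ_tt = exp(-ξ)u_tt; substituting and dividing by exp(-ξ), the lower-order terms cancel: u_tt = (1/4)u_ξξ (standard wave equation).
Data for u: u(ξ,0) = exp(ξ)ψ(ξ,0) = sin(3ξ) - sin(4ξ); u_t(ξ,0) = exp(ξ)ψ_t(ξ,0) = 0. The boundary conditions carry over: u(0,t) = u(π,t) = 0.
Separating variables: u = Σ [A_n cos(ω_n t) + B_n sin(ω_n t)] sin(nξ), ω_n = n/2. From ICs: A_3=1, A_4=-1.
So u(ξ,t) = sin(3ξ)cos(3t/2) - sin(4ξ)cos(2t), and ψ(ξ,t) = exp(-ξ)u(ξ,t).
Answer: ψ(ξ, t) = exp(-ξ)sin(3ξ)cos(3t/2) - exp(-ξ)sin(4ξ)cos(2t)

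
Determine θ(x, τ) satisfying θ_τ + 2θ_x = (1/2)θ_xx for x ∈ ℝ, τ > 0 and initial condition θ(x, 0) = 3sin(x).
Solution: Change to a moving frame: let η = x - 2τ, σ = τ and write θ(x,τ) = u(η,σ).
By the chain rule θ_τ = u_σ - 2u_η, θ_x = u_η, θ_xx = u_ηη.
Then θ_τ + 2θ_x = u_σ: the advection term cancels and the PDE becomes the heat equation u_σ = (1/2)u_ηη on η ∈ ℝ.
Initial data: u(η,0) = θ(η,0) = 3sin(η).
On η ∈ ℝ each mode satisfies (sin(nη))″ = -n² sin(nη), so exp(-n²σ/2) sin(nη) solves the heat equation; by superposition u(η,σ) = Σ c_n exp(-n²σ/2) sin(nη).
Reading off the coefficients: c_1=3, so u(η,σ) = 3exp(-σ/2)sin(η).
Substituting back η = x - 2τ, σ = τ: θ(x,τ) = u(x - 2τ, τ).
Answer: θ(x, τ) = 3exp(-τ/2)sin(x - 2τ)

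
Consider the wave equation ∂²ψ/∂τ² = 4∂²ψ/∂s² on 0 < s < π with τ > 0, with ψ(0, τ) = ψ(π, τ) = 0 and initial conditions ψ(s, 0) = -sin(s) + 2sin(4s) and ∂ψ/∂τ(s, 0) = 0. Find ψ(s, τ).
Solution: Separating variables: ψ = Σ [A_n cos(ω_n τ) + B_n sin(ω_n τ)] sin(ns), ω_n = 2n. From ICs: A_1=-1, A_4=2.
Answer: ψ(s, τ) = -sin(s)cos(2τ) + 2sin(4s)cos(8τ)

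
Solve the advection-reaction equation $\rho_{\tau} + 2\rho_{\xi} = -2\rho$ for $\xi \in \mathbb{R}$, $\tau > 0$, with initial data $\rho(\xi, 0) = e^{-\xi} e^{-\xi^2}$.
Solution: Substitute $\rho = e^{-\xi}u$.
Then $\rho_{\xi} = e^{-\xi}(u_{\xi} - u)$, $\rho_{\tau} = e^{-\xi}u_{\tau}$; substituting and dividing by $e^{-\xi}$, the lower-order terms cancel: $u_{\tau} + 2u_{\xi} = 0$ (standard advection equation).
Data for $u$: $u(\xi,0) = e^{\xi}\rho(\xi,0) = e^{-\xi^2}$.
By characteristics ($d\xi/d\tau = 2$), $u(\xi,\tau) = f(\xi - 2\tau)$ with $f = u( \cdot , 0)$.
So $u(\xi,\tau) = e^{-(\xi - 2 \tau)^2}$, and $\rho(\xi,\tau) = e^{-\xi}u(\xi,\tau)$.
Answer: $\rho(\xi, \tau) = e^{-\xi} e^{-(-2 \tau + \xi)^2}$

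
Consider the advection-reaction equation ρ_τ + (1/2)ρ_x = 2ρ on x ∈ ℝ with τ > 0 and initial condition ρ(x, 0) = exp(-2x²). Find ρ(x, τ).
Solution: Substitute ρ = exp(2τ)u, i.e. u = exp(-2τ)ρ.
By the product rule, ρ_τ = exp(2τ)(u_τ + 2u), ρ_x = exp(2τ)u_x.
Substituting into the PDE and dividing by exp(2τ): u_τ + 2u + (1/2)u_x = 2u.
The lower-order terms cancel, leaving the standard advection equation u_τ + (1/2)u_x = 0.
Initial data for u: u(x,0) = ρ(x,0) = exp(-2x²).
Solve for u:
  By method of characteristics (waves move right with speed 1/2):
  Along characteristics x - (1/2)τ = const, u is constant, so u(x,τ) = f(x - (1/2)τ) with f = u(·, 0).
Hence u(x,τ) = exp(-2(x - τ/2)²).
Transform back: ρ(x,τ) = exp(2τ)u(x,τ).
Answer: ρ(x, τ) = exp(2τ)exp(-2(x - τ/2)²)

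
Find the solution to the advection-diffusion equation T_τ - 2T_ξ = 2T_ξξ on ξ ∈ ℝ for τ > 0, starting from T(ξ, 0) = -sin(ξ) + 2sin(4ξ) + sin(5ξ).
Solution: Change to a moving frame: let η = ξ + 2τ, σ = τ and write T(ξ,τ) = u(η,σ).
By the chain rule T_τ = u_σ + 2u_η, T_ξ = u_η, T_ξξ = u_ηη.
Then T_τ - 2T_ξ = u_σ: the advection term cancels and the PDE becomes the heat equation u_σ = 2u_ηη on η ∈ ℝ.
Initial data: u(η,0) = T(η,0) = -sin(η) + 2sin(4η) + sin(5η).
On η ∈ ℝ each mode satisfies (sin(nη))″ = -n² sin(nη), so exp(-2n²σ) sin(nη) solves the heat equation; by superposition u(η,σ) = Σ c_n exp(-2n²σ) sin(nη).
Reading off the coefficients: c_1=-1, c_4=2, c_5=1, so u(η,σ) = -exp(-2σ)sin(η) + 2exp(-32σ)sin(4η) + exp(-50σ)sin(5η).
Substituting back η = ξ + 2τ, σ = τ: T(ξ,τ) = u(ξ + 2τ, τ).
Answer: T(ξ, τ) = -exp(-2τ)sin(ξ + 2τ) + 2exp(-32τ)sin(4ξ + 8τ) + exp(-50τ)sin(5ξ + 10τ)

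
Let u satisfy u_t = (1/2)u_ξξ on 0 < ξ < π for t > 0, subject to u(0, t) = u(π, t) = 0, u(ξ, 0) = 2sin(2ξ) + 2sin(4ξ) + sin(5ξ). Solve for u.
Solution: Separating variables: u = Σ c_n exp(-n²t/2) sin(nξ). From u(ξ,0) = 2sin(2ξ) + 2sin(4ξ) + sin(5ξ): c_2=2, c_4=2, c_5=1.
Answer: u(ξ, t) = 2exp(-2t)sin(2ξ) + 2exp(-8t)sin(4ξ) + exp(-25t/2)sin(5ξ)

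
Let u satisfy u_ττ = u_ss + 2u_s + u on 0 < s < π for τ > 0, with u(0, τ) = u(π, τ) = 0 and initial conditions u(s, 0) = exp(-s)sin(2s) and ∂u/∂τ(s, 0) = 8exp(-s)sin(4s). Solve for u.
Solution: Substitute u = exp(-s)w.
Then u_s = exp(-s)(w_s - w), u_ss = exp(-s)(w_ss - 2w_s + w), u_ττ = exp(-s)w_ττ; substituting and dividing by exp(-s), the lower-order terms cancel: w_ττ = w_ss (standard wave equation).
Data for w: w(s,0) = exp(s)u(s,0) = sin(2s); w_τ(s,0) = exp(s)u_τ(s,0) = 8sin(4s). The boundary conditions carry over: w(0,τ) = w(π,τ) = 0.
Separating variables: w = Σ [A_n cos(ω_n τ) + B_n sin(ω_n τ)] sin(ns), ω_n = n. From ICs (B_n = velocity coefficient / ω_n): A_2=1, B_4=2.
So w(s,τ) = sin(2s)cos(2τ) + 2sin(4s)sin(4τ), and u(s,τ) = exp(-s)w(s,τ).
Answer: u(s, τ) = exp(-s)sin(2s)cos(2τ) + 2exp(-s)sin(4s)sin(4τ)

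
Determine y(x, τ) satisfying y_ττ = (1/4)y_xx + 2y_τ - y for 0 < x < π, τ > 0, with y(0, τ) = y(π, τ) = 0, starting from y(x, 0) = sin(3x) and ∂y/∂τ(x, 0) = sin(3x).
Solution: Substitute y = exp(τ)u.
Then y_τ = exp(τ)(u_τ + u), y_ττ = exp(τ)(u_ττ + 2u_τ + u), y_xx = exp(τ)u_xx; substituting and dividing by exp(τ), the lower-order terms cancel: u_ττ = (1/4)u_xx (standard wave equation).
Data for u: u(x,0) = y(x,0) = sin(3x); u_τ(x,0) = y_τ(x,0) - y(x,0) = 0. The boundary conditions carry over: u(0,τ) = u(π,τ) = 0.
Separating variables: u = Σ [A_n cos(ω_n τ) + B_n sin(ω_n τ)] sin(nx), ω_n = n/2. From ICs: A_3=1.
So u(x,τ) = sin(3x)cos(3τ/2), and y(x,τ) = exp(τ)u(x,τ).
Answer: y(x, τ) = exp(τ)sin(3x)cos(3τ/2)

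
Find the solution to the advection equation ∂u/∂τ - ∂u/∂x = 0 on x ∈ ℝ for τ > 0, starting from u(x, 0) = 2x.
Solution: By characteristics (dx/dτ = -1), u(x,τ) = f(x + τ) with f = u(·, 0).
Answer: u(x, τ) = 2x + 2τ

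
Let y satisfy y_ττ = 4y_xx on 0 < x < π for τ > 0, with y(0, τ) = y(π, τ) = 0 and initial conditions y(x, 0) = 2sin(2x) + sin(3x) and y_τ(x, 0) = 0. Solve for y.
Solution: Using separation of variables y = X(x)T(τ):
Eigenfunctions: sin(nx), n = 1, 2, 3, ...
General solution: y(x, τ) = Σ [A_n cos(2n τ) + B_n sin(2n τ)] sin(nx)
From y(x,0) = 2sin(2x) + sin(3x): A_2=2, A_3=1. From y_τ(x,0) = 0: all B_n = 0.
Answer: y(x, τ) = 2sin(2x)cos(4τ) + sin(3x)cos(6τ)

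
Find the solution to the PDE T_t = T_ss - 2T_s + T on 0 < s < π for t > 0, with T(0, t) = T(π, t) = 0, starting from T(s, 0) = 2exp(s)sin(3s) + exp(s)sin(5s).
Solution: Substitute T = exp(s)u, i.e. u = exp(-s)T.
By the product rule, T_s = exp(s)(u_s + u), T_ss = exp(s)(u_ss + 2u_s + u), T_t = exp(s)u_t.
Substituting into the PDE and dividing by exp(s): u_t = (u_ss + 2u_s + u) - 2(u_s + u) + u.
The lower-order terms cancel, leaving the standard heat equation u_t = u_ss.
Initial data for u: u(s,0) = exp(-s)T(s,0) = 2sin(3s) + sin(5s). The boundary conditions carry over: u(0,t) = u(π,t) = 0.
Solve for u:
  Using separation of variables u = X(s)G(t):
  Eigenfunctions: sin(ns), n = 1, 2, 3, ...
  General solution: u(s, t) = Σ c_n sin(ns) exp(-n² t)
  Matching u(s,0) = 2sin(3s) + sin(5s) term by term: c_3=2, c_5=1.
Hence u(s,t) = 2exp(-9t)sin(3s) + exp(-25t)sin(5s).
Transform back: T(s,t) = exp(s)u(s,t).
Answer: T(s, t) = 2exp(s)exp(-9t)sin(3s) + exp(s)exp(-25t)sin(5s)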